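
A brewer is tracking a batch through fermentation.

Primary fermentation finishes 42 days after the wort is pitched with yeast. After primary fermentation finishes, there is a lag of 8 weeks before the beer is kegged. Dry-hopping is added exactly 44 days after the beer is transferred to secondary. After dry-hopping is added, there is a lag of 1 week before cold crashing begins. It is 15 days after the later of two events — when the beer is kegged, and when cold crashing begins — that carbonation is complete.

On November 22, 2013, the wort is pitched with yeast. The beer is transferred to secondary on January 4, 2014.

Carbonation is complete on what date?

The wort is pitched with yeast: Nov 22, 2013.
Primary fermentation finishes: Nov 22, 2013 + 42 days = Jan 3, 2014.
The beer is kegged: Jan 3, 2014 + 8 weeks = Feb 28, 2014.
The beer is transferred to secondary: Jan 4, 2014.
Dry-hopping is added: Jan 4, 2014 + 44 days = Feb 17, 2014.
Cold crashing begins: Feb 17, 2014 + 1 week = Feb 24, 2014.
Both prerequisites met — the beer is kegged (Feb 28, 2014), cold crashing begins (Feb 24, 2014); the later is Feb 28, 2014.
Carbonation is complete: Feb 28, 2014 + 15 days = Mar 15, 2014.

March 15, 2014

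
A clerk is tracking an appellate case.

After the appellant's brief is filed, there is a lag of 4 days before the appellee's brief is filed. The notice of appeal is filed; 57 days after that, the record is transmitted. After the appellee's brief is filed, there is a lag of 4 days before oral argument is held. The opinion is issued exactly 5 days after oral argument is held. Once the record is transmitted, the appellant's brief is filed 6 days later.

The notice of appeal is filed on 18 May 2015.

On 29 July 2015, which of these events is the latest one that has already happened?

The notice of appeal is filed: May 18, 2015.
The record is transmitted: May 18, 2015 + 57 days = Jul 14, 2015.
The appellant's brief is filed: Jul 14, 2015 + 6 days = Jul 20, 2015.
The appellee's brief is filed: Jul 20, 2015 + 4 days = Jul 24, 2015.
Oral argument is held: Jul 24, 2015 + 4 days = Jul 28, 2015.
The opinion is issued: Jul 28, 2015 + 5 days = Aug 2, 2015.
Jul 29, 2015 falls between when oral argument is held (Jul 28, 2015) and when the opinion is issued (Aug 2, 2015).

Oral argument is held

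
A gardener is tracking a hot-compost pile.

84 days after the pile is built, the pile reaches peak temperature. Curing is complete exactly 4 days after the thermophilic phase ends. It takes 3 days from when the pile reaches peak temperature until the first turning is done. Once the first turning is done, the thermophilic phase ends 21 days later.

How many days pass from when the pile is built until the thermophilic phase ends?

108 days

Causal path: the pile is built → the pile reaches peak temperature → the first turning is done → the thermophilic phase ends.
Total delay along the path: 84 + 3 + 21 = 108 days.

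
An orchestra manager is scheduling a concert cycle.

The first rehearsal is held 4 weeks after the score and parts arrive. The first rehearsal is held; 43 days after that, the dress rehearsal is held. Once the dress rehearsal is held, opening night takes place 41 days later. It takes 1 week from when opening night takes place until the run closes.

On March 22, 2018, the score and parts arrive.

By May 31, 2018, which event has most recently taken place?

The first rehearsal is held

The score and parts arrive: Mar 22, 2018.
The first rehearsal is held: Mar 22, 2018 + 4 weeks = Apr 19, 2018.
The dress rehearsal is held: Apr 19, 2018 + 43 days = Jun 1, 2018.
Opening night takes place: Jun 1, 2018 + 41 days = Jul 12, 2018.
The run closes: Jul 12, 2018 + 1 week = Jul 19, 2018.
May 31, 2018 falls between when the first rehearsal is held (Apr 19, 2018) and when the dress rehearsal is held (Jun 1, 2018).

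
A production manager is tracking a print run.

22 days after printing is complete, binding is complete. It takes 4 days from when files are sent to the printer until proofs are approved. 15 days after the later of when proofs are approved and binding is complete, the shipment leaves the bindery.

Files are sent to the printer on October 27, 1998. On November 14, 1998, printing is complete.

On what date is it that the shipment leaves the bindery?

Files are sent to the printer: Oct 27, 1998.
Proofs are approved: Oct 27, 1998 + 4 days = Oct 31, 1998.
Printing is complete: Nov 14, 1998.
Binding is complete: Nov 14, 1998 + 22 days = Dec 6, 1998.
Both prerequisites met — proofs are approved (Oct 31, 1998), binding is complete (Dec 6, 1998); the later is Dec 6, 1998.
The shipment leaves the bindery: Dec 6, 1998 + 15 days = Dec 21, 1998.

December 21, 1998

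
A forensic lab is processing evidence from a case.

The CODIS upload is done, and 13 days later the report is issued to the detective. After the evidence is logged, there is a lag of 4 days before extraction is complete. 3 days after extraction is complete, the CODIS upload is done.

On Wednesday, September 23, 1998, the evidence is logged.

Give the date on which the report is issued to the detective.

Tuesday, October 13, 1998

The evidence is logged: Sep 23, 1998.
Extraction is complete: Sep 23, 1998 + 4 days = Sep 27, 1998.
The CODIS upload is done: Sep 27, 1998 + 3 days = Sep 30, 1998.
The report is issued to the detective: Sep 30, 1998 + 13 days = Oct 13, 1998.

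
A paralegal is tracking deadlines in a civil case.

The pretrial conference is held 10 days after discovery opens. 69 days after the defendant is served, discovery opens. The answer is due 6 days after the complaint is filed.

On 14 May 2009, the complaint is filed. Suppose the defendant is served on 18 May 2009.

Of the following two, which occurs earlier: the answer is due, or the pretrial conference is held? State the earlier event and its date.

The answer is due — 20 May 2009

The complaint is filed: May 14, 2009.
The answer is due: May 14, 2009 + 6 days = May 20, 2009.
The defendant is served: May 18, 2009.
Discovery opens: May 18, 2009 + 69 days = Jul 26, 2009.
The pretrial conference is held: Jul 26, 2009 + 10 days = Aug 5, 2009.
Comparing: the answer is due on May 20, 2009 vs the pretrial conference is held on Aug 5, 2009. Earlier: the answer is due.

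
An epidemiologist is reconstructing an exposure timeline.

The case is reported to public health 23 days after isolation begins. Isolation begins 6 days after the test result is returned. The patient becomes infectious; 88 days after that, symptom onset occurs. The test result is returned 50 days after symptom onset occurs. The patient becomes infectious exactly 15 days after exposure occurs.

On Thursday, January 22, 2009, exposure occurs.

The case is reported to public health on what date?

Exposure occurs: Jan 22, 2009.
The patient becomes infectious: Jan 22, 2009 + 15 days = Feb 6, 2009.
Symptom onset occurs: Feb 6, 2009 + 88 days = May 5, 2009.
The test result is returned: May 5, 2009 + 50 days = Jun 24, 2009.
Isolation begins: Jun 24, 2009 + 6 days = Jun 30, 2009.
The case is reported to public health: Jun 30, 2009 + 23 days = Jul 23, 2009.

Thursday, July 23, 2009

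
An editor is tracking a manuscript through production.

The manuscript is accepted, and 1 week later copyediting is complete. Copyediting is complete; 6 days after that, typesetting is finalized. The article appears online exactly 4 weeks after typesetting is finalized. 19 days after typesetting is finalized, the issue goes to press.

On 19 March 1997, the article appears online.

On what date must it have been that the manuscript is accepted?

6 February 1997

The article appears online: Mar 19, 1997.
Typesetting is finalized: Mar 19, 1997 − 4 weeks = Feb 19, 1997.
Copyediting is complete: Feb 19, 1997 − 6 days = Feb 13, 1997.
The manuscript is accepted: Feb 13, 1997 − 1 week = Feb 6, 1997.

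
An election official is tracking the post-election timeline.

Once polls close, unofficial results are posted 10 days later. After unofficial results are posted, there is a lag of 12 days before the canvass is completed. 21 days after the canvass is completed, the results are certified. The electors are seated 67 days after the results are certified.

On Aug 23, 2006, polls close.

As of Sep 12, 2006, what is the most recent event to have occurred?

Polls close: Aug 23, 2006.
Unofficial results are posted: Aug 23, 2006 + 10 days = Sep 2, 2006.
The canvass is completed: Sep 2, 2006 + 12 days = Sep 14, 2006.
The results are certified: Sep 14, 2006 + 21 days = Oct 5, 2006.
The electors are seated: Oct 5, 2006 + 67 days = Dec 11, 2006.
Sep 12, 2006 falls between when unofficial results are posted (Sep 2, 2006) and when the canvass is completed (Sep 14, 2006).

Unofficial results are posted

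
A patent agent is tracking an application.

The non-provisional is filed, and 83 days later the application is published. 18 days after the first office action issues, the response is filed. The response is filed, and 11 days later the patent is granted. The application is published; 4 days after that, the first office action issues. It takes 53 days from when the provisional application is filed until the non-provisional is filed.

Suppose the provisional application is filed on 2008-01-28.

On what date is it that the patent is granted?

The provisional application is filed: Jan 28, 2008.
The non-provisional is filed: Jan 28, 2008 + 53 days = Mar 21, 2008.
The application is published: Mar 21, 2008 + 83 days = Jun 12, 2008.
The first office action issues: Jun 12, 2008 + 4 days = Jun 16, 2008.
The response is filed: Jun 16, 2008 + 18 days = Jul 4, 2008.
The patent is granted: Jul 4, 2008 + 11 days = Jul 15, 2008.

2008-07-15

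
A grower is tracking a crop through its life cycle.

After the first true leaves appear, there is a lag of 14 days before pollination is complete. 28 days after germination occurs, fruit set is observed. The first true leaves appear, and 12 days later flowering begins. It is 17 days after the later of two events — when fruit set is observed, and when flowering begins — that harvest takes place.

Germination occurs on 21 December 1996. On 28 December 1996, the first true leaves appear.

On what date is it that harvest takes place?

4 February 1997

Germination occurs: Dec 21, 1996.
Fruit set is observed: Dec 21, 1996 + 28 days = Jan 18, 1997.
The first true leaves appear: Dec 28, 1996.
Flowering begins: Dec 28, 1996 + 12 days = Jan 9, 1997.
Both prerequisites met — fruit set is observed (Jan 18, 1997), flowering begins (Jan 9, 1997); the later is Jan 18, 1997.
Harvest takes place: Jan 18, 1997 + 17 days = Feb 4, 1997.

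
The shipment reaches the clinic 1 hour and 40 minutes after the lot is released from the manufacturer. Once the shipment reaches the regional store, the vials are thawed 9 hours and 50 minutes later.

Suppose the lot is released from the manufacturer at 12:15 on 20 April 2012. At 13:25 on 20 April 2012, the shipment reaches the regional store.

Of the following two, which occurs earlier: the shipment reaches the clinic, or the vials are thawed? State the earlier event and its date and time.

The shipment reaches the clinic — 13:55 on 20 April 2012

The lot is released from the manufacturer: 12:15 Apr 20, 2012.
The shipment reaches the clinic: 12:15 Apr 20, 2012 + 1h40m = 13:55 Apr 20, 2012.
The shipment reaches the regional store: 13:25 Apr 20, 2012.
The vials are thawed: 13:25 Apr 20, 2012 + 9h50m = 23:15 Apr 20, 2012.
Comparing: the shipment reaches the clinic at 13:55 Apr 20, 2012 vs the vials are thawed at 23:15 Apr 20, 2012. Earlier: the shipment reaches the clinic.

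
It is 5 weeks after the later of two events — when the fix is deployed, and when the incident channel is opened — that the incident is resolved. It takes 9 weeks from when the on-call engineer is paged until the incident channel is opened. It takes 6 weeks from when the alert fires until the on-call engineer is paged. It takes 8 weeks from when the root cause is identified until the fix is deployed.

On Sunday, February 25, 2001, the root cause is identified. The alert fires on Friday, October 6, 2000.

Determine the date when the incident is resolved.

The root cause is identified: Feb 25, 2001.
The fix is deployed: Feb 25, 2001 + 8 weeks = Apr 22, 2001.
The alert fires: Oct 6, 2000.
The on-call engineer is paged: Oct 6, 2000 + 6 weeks = Nov 17, 2000.
The incident channel is opened: Nov 17, 2000 + 9 weeks = Jan 19, 2001.
Both prerequisites met — the fix is deployed (Apr 22, 2001), the incident channel is opened (Jan 19, 2001); the later is Apr 22, 2001.
The incident is resolved: Apr 22, 2001 + 5 weeks = May 27, 2001.

Sunday, May 27, 2001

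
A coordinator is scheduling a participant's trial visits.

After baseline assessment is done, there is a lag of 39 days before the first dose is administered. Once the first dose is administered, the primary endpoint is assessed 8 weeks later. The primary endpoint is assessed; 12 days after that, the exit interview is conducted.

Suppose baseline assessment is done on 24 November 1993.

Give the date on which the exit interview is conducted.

Baseline assessment is done: Nov 24, 1993.
The first dose is administered: Nov 24, 1993 + 39 days = Jan 2, 1994.
The primary endpoint is assessed: Jan 2, 1994 + 8 weeks = Feb 27, 1994.
The exit interview is conducted: Feb 27, 1994 + 12 days = Mar 11, 1994.

11 March 1994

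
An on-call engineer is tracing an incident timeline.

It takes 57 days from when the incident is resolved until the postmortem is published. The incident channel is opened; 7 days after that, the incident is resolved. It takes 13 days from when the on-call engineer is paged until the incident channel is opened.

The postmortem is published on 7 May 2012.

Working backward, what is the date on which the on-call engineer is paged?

The postmortem is published: May 7, 2012.
The incident is resolved: May 7, 2012 − 57 days = Mar 11, 2012.
The incident channel is opened: Mar 11, 2012 − 7 days = Mar 4, 2012.
The on-call engineer is paged: Mar 4, 2012 − 13 days = Feb 20, 2012.

20 February 2012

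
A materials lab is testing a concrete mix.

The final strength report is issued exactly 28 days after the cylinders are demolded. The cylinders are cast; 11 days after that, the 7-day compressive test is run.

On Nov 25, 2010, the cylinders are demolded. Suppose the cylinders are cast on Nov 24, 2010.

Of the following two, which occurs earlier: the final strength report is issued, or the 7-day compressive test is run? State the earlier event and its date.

The cylinders are demolded: Nov 25, 2010.
The final strength report is issued: Nov 25, 2010 + 28 days = Dec 23, 2010.
The cylinders are cast: Nov 24, 2010.
The 7-day compressive test is run: Nov 24, 2010 + 11 days = Dec 5, 2010.
Comparing: the final strength report is issued on Dec 23, 2010 vs the 7-day compressive test is run on Dec 5, 2010. Earlier: the 7-day compressive test is run.

The 7-day compressive test is run — Dec 5, 2010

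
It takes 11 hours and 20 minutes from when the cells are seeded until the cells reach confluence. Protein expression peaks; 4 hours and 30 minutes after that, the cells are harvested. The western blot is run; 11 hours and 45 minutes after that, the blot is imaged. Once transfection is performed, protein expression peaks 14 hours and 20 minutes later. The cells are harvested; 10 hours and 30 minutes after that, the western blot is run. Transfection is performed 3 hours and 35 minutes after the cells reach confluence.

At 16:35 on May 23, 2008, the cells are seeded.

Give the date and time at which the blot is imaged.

00:35 on May 26, 2008

The cells are seeded: 16:35 May 23, 2008.
The cells reach confluence: 16:35 May 23, 2008 + 11h20m = 03:55 May 24, 2008.
Transfection is performed: 03:55 May 24, 2008 + 3h35m = 07:30 May 24, 2008.
Protein expression peaks: 07:30 May 24, 2008 + 14h20m = 21:50 May 24, 2008.
The cells are harvested: 21:50 May 24, 2008 + 4h30m = 02:20 May 25, 2008.
The western blot is run: 02:20 May 25, 2008 + 10h30m = 12:50 May 25, 2008.
The blot is imaged: 12:50 May 25, 2008 + 11h45m = 00:35 May 26, 2008.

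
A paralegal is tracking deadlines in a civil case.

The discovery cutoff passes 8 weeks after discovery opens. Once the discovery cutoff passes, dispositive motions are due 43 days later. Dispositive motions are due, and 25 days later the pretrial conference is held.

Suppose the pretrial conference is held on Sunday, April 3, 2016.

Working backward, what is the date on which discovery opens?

The pretrial conference is held: Apr 3, 2016.
Dispositive motions are due: Apr 3, 2016 − 25 days = Mar 9, 2016.
The discovery cutoff passes: Mar 9, 2016 − 43 days = Jan 26, 2016.
Discovery opens: Jan 26, 2016 − 8 weeks = Dec 1, 2015.

Tuesday, December 1, 2015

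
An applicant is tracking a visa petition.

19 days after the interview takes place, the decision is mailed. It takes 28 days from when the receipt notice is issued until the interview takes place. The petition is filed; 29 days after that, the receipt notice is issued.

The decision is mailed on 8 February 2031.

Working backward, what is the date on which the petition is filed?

The decision is mailed: Feb 8, 2031.
The interview takes place: Feb 8, 2031 − 19 days = Jan 20, 2031.
The receipt notice is issued: Jan 20, 2031 − 28 days = Dec 23, 2030.
The petition is filed: Dec 23, 2030 − 29 days = Nov 24, 2030.

24 November 2030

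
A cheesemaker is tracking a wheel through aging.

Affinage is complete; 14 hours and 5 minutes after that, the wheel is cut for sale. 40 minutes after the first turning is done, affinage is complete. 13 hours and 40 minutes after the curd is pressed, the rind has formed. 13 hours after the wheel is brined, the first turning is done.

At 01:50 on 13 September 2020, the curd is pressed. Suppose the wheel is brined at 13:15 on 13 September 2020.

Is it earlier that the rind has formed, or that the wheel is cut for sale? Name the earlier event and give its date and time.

The curd is pressed: 01:50 Sep 13, 2020.
The rind has formed: 01:50 Sep 13, 2020 + 13h40m = 15:30 Sep 13, 2020.
The wheel is brined: 13:15 Sep 13, 2020.
The first turning is done: 13:15 Sep 13, 2020 + 13h = 02:15 Sep 14, 2020.
Affinage is complete: 02:15 Sep 14, 2020 + 40m = 02:55 Sep 14, 2020.
The wheel is cut for sale: 02:55 Sep 14, 2020 + 14h05m = 17:00 Sep 14, 2020.
Comparing: the rind has formed at 15:30 Sep 13, 2020 vs the wheel is cut for sale at 17:00 Sep 14, 2020. Earlier: the rind has formed.

The rind has formed — 15:30 on 13 September 2020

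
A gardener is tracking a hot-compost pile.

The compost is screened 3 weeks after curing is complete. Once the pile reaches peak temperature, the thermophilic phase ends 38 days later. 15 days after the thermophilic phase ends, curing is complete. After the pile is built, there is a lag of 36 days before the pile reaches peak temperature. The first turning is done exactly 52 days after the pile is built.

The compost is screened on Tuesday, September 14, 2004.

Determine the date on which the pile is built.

Thursday, May 27, 2004

The compost is screened: Sep 14, 2004.
Curing is complete: Sep 14, 2004 − 3 weeks = Aug 24, 2004.
The thermophilic phase ends: Aug 24, 2004 − 15 days = Aug 9, 2004.
The pile reaches peak temperature: Aug 9, 2004 − 38 days = Jul 2, 2004.
The pile is built: Jul 2, 2004 − 36 days = May 27, 2004.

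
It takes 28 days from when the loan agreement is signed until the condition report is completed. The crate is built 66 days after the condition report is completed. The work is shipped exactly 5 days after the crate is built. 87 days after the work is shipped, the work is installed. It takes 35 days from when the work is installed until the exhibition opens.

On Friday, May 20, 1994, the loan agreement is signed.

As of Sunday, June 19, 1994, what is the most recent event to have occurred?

The condition report is completed

The loan agreement is signed: May 20, 1994.
The condition report is completed: May 20, 1994 + 28 days = Jun 17, 1994.
The crate is built: Jun 17, 1994 + 66 days = Aug 22, 1994.
The work is shipped: Aug 22, 1994 + 5 days = Aug 27, 1994.
The work is installed: Aug 27, 1994 + 87 days = Nov 22, 1994.
The exhibition opens: Nov 22, 1994 + 35 days = Dec 27, 1994.
Jun 19, 1994 falls between when the condition report is completed (Jun 17, 1994) and when the crate is built (Aug 22, 1994).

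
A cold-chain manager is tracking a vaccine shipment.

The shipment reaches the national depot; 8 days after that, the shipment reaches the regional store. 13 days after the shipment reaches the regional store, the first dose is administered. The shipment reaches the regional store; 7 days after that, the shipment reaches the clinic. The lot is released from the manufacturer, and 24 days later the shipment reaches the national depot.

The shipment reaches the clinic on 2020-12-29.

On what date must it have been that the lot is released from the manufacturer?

The shipment reaches the clinic: Dec 29, 2020.
The shipment reaches the regional store: Dec 29, 2020 − 7 days = Dec 22, 2020.
The shipment reaches the national depot: Dec 22, 2020 − 8 days = Dec 14, 2020.
The lot is released from the manufacturer: Dec 14, 2020 − 24 days = Nov 20, 2020.

2020-11-20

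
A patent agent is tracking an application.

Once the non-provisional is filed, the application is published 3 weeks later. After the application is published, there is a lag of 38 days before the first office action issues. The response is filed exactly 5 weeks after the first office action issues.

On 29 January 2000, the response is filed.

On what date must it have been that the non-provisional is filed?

27 October 1999

The response is filed: Jan 29, 2000.
The first office action issues: Jan 29, 2000 − 5 weeks = Dec 25, 1999.
The application is published: Dec 25, 1999 − 38 days = Nov 17, 1999.
The non-provisional is filed: Nov 17, 1999 − 3 weeks = Oct 27, 1999.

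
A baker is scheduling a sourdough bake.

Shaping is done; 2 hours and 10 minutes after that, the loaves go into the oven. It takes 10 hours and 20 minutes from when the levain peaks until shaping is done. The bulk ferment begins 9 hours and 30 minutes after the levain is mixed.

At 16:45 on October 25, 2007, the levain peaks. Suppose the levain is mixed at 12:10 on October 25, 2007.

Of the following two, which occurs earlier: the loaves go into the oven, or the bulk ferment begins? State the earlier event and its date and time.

The levain peaks: 16:45 Oct 25, 2007.
Shaping is done: 16:45 Oct 25, 2007 + 10h20m = 03:05 Oct 26, 2007.
The loaves go into the oven: 03:05 Oct 26, 2007 + 2h10m = 05:15 Oct 26, 2007.
The levain is mixed: 12:10 Oct 25, 2007.
The bulk ferment begins: 12:10 Oct 25, 2007 + 9h30m = 21:40 Oct 25, 2007.
Comparing: the loaves go into the oven at 05:15 Oct 26, 2007 vs the bulk ferment begins at 21:40 Oct 25, 2007. Earlier: the bulk ferment begins.

The bulk ferment begins — 21:40 on October 25, 2007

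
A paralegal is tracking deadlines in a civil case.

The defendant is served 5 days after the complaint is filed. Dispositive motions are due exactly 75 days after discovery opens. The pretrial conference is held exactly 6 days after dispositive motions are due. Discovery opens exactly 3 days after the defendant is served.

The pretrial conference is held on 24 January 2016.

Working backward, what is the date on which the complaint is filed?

The pretrial conference is held: Jan 24, 2016.
Dispositive motions are due: Jan 24, 2016 − 6 days = Jan 18, 2016.
Discovery opens: Jan 18, 2016 − 75 days = Nov 4, 2015.
The defendant is served: Nov 4, 2015 − 3 days = Nov 1, 2015.
The complaint is filed: Nov 1, 2015 − 5 days = Oct 27, 2015.

27 October 2015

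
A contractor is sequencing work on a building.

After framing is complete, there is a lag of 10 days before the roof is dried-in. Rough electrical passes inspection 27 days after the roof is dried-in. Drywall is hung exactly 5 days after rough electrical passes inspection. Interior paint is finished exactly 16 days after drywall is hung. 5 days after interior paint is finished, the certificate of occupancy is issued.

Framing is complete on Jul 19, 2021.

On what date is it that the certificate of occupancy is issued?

Sep 20, 2021

Framing is complete: Jul 19, 2021.
The roof is dried-in: Jul 19, 2021 + 10 days = Jul 29, 2021.
Rough electrical passes inspection: Jul 29, 2021 + 27 days = Aug 25, 2021.
Drywall is hung: Aug 25, 2021 + 5 days = Aug 30, 2021.
Interior paint is finished: Aug 30, 2021 + 16 days = Sep 15, 2021.
The certificate of occupancy is issued: Sep 15, 2021 + 5 days = Sep 20, 2021.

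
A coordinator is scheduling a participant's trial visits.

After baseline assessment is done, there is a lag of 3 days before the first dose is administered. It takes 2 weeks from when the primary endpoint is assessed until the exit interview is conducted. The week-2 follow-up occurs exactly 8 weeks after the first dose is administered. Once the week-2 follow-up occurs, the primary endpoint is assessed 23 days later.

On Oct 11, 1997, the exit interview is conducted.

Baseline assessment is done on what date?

Jul 7, 1997

The exit interview is conducted: Oct 11, 1997.
The primary endpoint is assessed: Oct 11, 1997 − 2 weeks = Sep 27, 1997.
The week-2 follow-up occurs: Sep 27, 1997 − 23 days = Sep 4, 1997.
The first dose is administered: Sep 4, 1997 − 8 weeks = Jul 10, 1997.
Baseline assessment is done: Jul 10, 1997 − 3 days = Jul 7, 1997.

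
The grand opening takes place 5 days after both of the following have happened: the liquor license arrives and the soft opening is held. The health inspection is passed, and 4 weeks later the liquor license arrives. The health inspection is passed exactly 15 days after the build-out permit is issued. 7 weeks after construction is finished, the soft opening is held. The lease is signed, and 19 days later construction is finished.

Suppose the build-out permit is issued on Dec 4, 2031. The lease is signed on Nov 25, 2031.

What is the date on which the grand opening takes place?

Feb 6, 2032

The build-out permit is issued: Dec 4, 2031.
The health inspection is passed: Dec 4, 2031 + 15 days = Dec 19, 2031.
The liquor license arrives: Dec 19, 2031 + 4 weeks = Jan 16, 2032.
The lease is signed: Nov 25, 2031.
Construction is finished: Nov 25, 2031 + 19 days = Dec 14, 2031.
The soft opening is held: Dec 14, 2031 + 7 weeks = Feb 1, 2032.
Both prerequisites met — the liquor license arrives (Jan 16, 2032), the soft opening is held (Feb 1, 2032); the later is Feb 1, 2032.
The grand opening takes place: Feb 1, 2032 + 5 days = Feb 6, 2032.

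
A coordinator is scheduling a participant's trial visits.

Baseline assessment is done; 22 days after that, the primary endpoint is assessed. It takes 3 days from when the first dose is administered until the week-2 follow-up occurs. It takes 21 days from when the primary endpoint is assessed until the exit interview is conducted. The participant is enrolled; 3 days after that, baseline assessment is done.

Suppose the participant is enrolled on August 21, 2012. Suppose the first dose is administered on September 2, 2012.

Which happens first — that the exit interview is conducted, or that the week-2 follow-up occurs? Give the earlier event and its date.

The participant is enrolled: Aug 21, 2012.
Baseline assessment is done: Aug 21, 2012 + 3 days = Aug 24, 2012.
The primary endpoint is assessed: Aug 24, 2012 + 22 days = Sep 15, 2012.
The exit interview is conducted: Sep 15, 2012 + 21 days = Oct 6, 2012.
The first dose is administered: Sep 2, 2012.
The week-2 follow-up occurs: Sep 2, 2012 + 3 days = Sep 5, 2012.
Comparing: the exit interview is conducted on Oct 6, 2012 vs the week-2 follow-up occurs on Sep 5, 2012. Earlier: the week-2 follow-up occurs.

The week-2 follow-up occurs — September 5, 2012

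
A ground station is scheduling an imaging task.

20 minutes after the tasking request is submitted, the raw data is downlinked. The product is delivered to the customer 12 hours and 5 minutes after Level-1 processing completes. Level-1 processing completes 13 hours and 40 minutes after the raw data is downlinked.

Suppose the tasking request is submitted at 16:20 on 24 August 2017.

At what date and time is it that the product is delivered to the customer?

18:25 on 25 August 2017

The tasking request is submitted: 16:20 Aug 24, 2017.
The raw data is downlinked: 16:20 Aug 24, 2017 + 20m = 16:40 Aug 24, 2017.
Level-1 processing completes: 16:40 Aug 24, 2017 + 13h40m = 06:20 Aug 25, 2017.
The product is delivered to the customer: 06:20 Aug 25, 2017 + 12h05m = 18:25 Aug 25, 2017.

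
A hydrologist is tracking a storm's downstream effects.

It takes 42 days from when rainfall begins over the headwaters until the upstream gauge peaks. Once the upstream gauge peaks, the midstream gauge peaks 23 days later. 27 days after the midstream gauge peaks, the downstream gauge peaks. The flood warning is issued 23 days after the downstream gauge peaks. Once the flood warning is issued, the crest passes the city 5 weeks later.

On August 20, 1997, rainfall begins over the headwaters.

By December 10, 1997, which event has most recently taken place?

Rainfall begins over the headwaters: Aug 20, 1997.
The upstream gauge peaks: Aug 20, 1997 + 42 days = Oct 1, 1997.
The midstream gauge peaks: Oct 1, 1997 + 23 days = Oct 24, 1997.
The downstream gauge peaks: Oct 24, 1997 + 27 days = Nov 20, 1997.
The flood warning is issued: Nov 20, 1997 + 23 days = Dec 13, 1997.
The crest passes the city: Dec 13, 1997 + 5 weeks = Jan 17, 1998.
Dec 10, 1997 falls between when the downstream gauge peaks (Nov 20, 1997) and when the flood warning is issued (Dec 13, 1997).

The downstream gauge peaks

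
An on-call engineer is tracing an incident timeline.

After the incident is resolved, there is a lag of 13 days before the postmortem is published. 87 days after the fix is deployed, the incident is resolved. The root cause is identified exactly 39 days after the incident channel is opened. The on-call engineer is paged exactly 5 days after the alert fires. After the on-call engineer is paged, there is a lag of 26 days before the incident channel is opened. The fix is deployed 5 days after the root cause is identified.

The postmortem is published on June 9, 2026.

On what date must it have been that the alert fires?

The postmortem is published: Jun 9, 2026.
The incident is resolved: Jun 9, 2026 − 13 days = May 27, 2026.
The fix is deployed: May 27, 2026 − 87 days = Mar 1, 2026.
The root cause is identified: Mar 1, 2026 − 5 days = Feb 24, 2026.
The incident channel is opened: Feb 24, 2026 − 39 days = Jan 16, 2026.
The on-call engineer is paged: Jan 16, 2026 − 26 days = Dec 21, 2025.
The alert fires: Dec 21, 2025 − 5 days = Dec 16, 2025.

December 16, 2025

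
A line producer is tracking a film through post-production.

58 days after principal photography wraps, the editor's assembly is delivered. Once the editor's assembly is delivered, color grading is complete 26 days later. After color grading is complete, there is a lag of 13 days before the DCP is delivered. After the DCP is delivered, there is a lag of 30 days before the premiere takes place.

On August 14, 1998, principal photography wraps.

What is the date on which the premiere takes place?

December 19, 1998

Principal photography wraps: Aug 14, 1998.
The editor's assembly is delivered: Aug 14, 1998 + 58 days = Oct 11, 1998.
Color grading is complete: Oct 11, 1998 + 26 days = Nov 6, 1998.
The DCP is delivered: Nov 6, 1998 + 13 days = Nov 19, 1998.
The premiere takes place: Nov 19, 1998 + 30 days = Dec 19, 1998.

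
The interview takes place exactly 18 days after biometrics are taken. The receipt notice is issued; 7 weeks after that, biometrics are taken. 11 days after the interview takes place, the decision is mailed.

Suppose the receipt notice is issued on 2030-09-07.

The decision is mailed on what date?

The receipt notice is issued: Sep 7, 2030.
Biometrics are taken: Sep 7, 2030 + 7 weeks = Oct 26, 2030.
The interview takes place: Oct 26, 2030 + 18 days = Nov 13, 2030.
The decision is mailed: Nov 13, 2030 + 11 days = Nov 24, 2030.

2030-11-24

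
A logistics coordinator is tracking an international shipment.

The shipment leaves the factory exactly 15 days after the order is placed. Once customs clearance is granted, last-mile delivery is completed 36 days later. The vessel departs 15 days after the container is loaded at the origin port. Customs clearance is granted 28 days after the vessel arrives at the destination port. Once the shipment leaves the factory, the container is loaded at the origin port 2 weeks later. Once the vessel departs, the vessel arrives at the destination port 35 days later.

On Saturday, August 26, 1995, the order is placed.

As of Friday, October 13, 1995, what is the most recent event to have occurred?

The vessel departs

The order is placed: Aug 26, 1995.
The shipment leaves the factory: Aug 26, 1995 + 15 days = Sep 10, 1995.
The container is loaded at the origin port: Sep 10, 1995 + 2 weeks = Sep 24, 1995.
The vessel departs: Sep 24, 1995 + 15 days = Oct 9, 1995.
The vessel arrives at the destination port: Oct 9, 1995 + 35 days = Nov 13, 1995.
Customs clearance is granted: Nov 13, 1995 + 28 days = Dec 11, 1995.
Last-mile delivery is completed: Dec 11, 1995 + 36 days = Jan 16, 1996.
Oct 13, 1995 falls between when the vessel departs (Oct 9, 1995) and when the vessel arrives at the destination port (Nov 13, 1995).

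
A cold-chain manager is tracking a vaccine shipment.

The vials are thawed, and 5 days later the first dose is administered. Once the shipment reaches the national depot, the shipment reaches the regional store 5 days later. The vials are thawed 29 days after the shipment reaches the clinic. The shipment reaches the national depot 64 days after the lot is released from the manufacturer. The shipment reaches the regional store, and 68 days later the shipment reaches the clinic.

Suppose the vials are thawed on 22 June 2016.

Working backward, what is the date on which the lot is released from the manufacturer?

The vials are thawed: Jun 22, 2016.
The shipment reaches the clinic: Jun 22, 2016 − 29 days = May 24, 2016.
The shipment reaches the regional store: May 24, 2016 − 68 days = Mar 17, 2016.
The shipment reaches the national depot: Mar 17, 2016 − 5 days = Mar 12, 2016.
The lot is released from the manufacturer: Mar 12, 2016 − 64 days = Jan 8, 2016.

8 January 2016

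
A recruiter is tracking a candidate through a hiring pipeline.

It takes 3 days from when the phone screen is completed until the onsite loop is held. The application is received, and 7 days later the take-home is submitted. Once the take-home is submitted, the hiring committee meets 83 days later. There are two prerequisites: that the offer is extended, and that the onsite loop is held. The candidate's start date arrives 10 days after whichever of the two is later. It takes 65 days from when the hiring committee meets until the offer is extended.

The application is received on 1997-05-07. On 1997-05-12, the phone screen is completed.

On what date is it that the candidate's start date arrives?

1997-10-19

The application is received: May 7, 1997.
The take-home is submitted: May 7, 1997 + 7 days = May 14, 1997.
The hiring committee meets: May 14, 1997 + 83 days = Aug 5, 1997.
The offer is extended: Aug 5, 1997 + 65 days = Oct 9, 1997.
The phone screen is completed: May 12, 1997.
The onsite loop is held: May 12, 1997 + 3 days = May 15, 1997.
Both prerequisites met — the offer is extended (Oct 9, 1997), the onsite loop is held (May 15, 1997); the later is Oct 9, 1997.
The candidate's start date arrives: Oct 9, 1997 + 10 days = Oct 19, 1997.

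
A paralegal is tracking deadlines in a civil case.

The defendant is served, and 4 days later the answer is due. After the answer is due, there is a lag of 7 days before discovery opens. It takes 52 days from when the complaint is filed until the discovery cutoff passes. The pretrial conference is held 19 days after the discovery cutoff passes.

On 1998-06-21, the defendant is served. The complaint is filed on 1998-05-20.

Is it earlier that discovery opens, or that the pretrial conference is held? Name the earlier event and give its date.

The defendant is served: Jun 21, 1998.
The answer is due: Jun 21, 1998 + 4 days = Jun 25, 1998.
Discovery opens: Jun 25, 1998 + 7 days = Jul 2, 1998.
The complaint is filed: May 20, 1998.
The discovery cutoff passes: May 20, 1998 + 52 days = Jul 11, 1998.
The pretrial conference is held: Jul 11, 1998 + 19 days = Jul 30, 1998.
Comparing: discovery opens on Jul 2, 1998 vs the pretrial conference is held on Jul 30, 1998. Earlier: discovery opens.

Discovery opens — 1998-07-02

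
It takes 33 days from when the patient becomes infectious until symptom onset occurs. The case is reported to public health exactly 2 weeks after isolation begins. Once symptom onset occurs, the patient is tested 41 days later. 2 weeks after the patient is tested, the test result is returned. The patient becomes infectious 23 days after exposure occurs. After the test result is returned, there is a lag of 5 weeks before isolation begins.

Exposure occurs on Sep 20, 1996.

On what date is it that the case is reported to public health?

Feb 27, 1997

Exposure occurs: Sep 20, 1996.
The patient becomes infectious: Sep 20, 1996 + 23 days = Oct 13, 1996.
Symptom onset occurs: Oct 13, 1996 + 33 days = Nov 15, 1996.
The patient is tested: Nov 15, 1996 + 41 days = Dec 26, 1996.
The test result is returned: Dec 26, 1996 + 2 weeks = Jan 9, 1997.
Isolation begins: Jan 9, 1997 + 5 weeks = Feb 13, 1997.
The case is reported to public health: Feb 13, 1997 + 2 weeks = Feb 27, 1997.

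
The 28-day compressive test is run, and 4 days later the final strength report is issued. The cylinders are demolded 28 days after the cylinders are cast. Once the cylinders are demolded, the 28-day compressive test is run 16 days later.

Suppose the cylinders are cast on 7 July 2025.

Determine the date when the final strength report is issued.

24 August 2025

The cylinders are cast: Jul 7, 2025.
The cylinders are demolded: Jul 7, 2025 + 28 days = Aug 4, 2025.
The 28-day compressive test is run: Aug 4, 2025 + 16 days = Aug 20, 2025.
The final strength report is issued: Aug 20, 2025 + 4 days = Aug 24, 2025.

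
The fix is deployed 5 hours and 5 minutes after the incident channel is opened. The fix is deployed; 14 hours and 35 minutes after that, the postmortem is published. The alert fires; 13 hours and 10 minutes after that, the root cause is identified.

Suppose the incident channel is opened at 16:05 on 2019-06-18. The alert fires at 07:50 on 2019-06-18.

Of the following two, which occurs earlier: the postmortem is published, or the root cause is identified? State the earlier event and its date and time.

The incident channel is opened: 16:05 Jun 18, 2019.
The fix is deployed: 16:05 Jun 18, 2019 + 5h05m = 21:10 Jun 18, 2019.
The postmortem is published: 21:10 Jun 18, 2019 + 14h35m = 11:45 Jun 19, 2019.
The alert fires: 07:50 Jun 18, 2019.
The root cause is identified: 07:50 Jun 18, 2019 + 13h10m = 21:00 Jun 18, 2019.
Comparing: the postmortem is published at 11:45 Jun 19, 2019 vs the root cause is identified at 21:00 Jun 18, 2019. Earlier: the root cause is identified.

The root cause is identified — 21:00 on 2019-06-18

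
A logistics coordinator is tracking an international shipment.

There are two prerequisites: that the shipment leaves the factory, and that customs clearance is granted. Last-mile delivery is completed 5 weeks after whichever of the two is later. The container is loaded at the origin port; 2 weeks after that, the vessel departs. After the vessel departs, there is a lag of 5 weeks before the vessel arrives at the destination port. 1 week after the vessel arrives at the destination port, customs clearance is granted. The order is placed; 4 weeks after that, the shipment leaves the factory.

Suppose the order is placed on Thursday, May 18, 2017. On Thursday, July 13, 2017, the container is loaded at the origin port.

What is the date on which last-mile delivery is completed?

The order is placed: May 18, 2017.
The shipment leaves the factory: May 18, 2017 + 4 weeks = Jun 15, 2017.
The container is loaded at the origin port: Jul 13, 2017.
The vessel departs: Jul 13, 2017 + 2 weeks = Jul 27, 2017.
The vessel arrives at the destination port: Jul 27, 2017 + 5 weeks = Aug 31, 2017.
Customs clearance is granted: Aug 31, 2017 + 1 week = Sep 7, 2017.
Both prerequisites met — the shipment leaves the factory (Jun 15, 2017), customs clearance is granted (Sep 7, 2017); the later is Sep 7, 2017.
Last-mile delivery is completed: Sep 7, 2017 + 5 weeks = Oct 12, 2017.

Thursday, October 12, 2017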